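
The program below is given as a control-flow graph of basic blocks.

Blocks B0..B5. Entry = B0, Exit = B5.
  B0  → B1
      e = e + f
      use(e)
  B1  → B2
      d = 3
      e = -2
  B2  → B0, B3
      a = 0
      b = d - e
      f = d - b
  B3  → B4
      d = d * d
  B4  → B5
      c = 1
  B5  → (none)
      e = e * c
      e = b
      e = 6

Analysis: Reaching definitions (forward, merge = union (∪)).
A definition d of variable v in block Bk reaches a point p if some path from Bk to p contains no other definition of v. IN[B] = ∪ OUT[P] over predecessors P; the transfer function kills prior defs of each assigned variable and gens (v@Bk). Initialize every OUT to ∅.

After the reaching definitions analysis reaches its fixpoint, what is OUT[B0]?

Answer: {a@B2, b@B2, d@B1, e@B0, f@B2}

Working:
Fixpoint table:
  B0:   IN={a@B2, b@B2, d@B1, e@B1, f@B2}   OUT={a@B2, b@B2, d@B1, e@B0, f@B2}
  B1:   IN={a@B2, b@B2, d@B1, e@B0, f@B2}   OUT={a@B2, b@B2, d@B1, e@B1, f@B2}
  B2:   IN={a@B2, b@B2, d@B1, e@B1, f@B2}   OUT={a@B2, b@B2, d@B1, e@B1, f@B2}
  B3:   IN={a@B2, b@B2, d@B1, e@B1, f@B2}   OUT={a@B2, b@B2, d@B3, e@B1, f@B2}
  B4:   IN={a@B2, b@B2, d@B3, e@B1, f@B2}   OUT={a@B2, b@B2, c@B4, d@B3, e@B1, f@B2}
  B5:   IN={a@B2, b@B2, c@B4, d@B3, e@B1, f@B2}   OUT={a@B2, b@B2, c@B4, d@B3, e@B5, f@B2}

Merge at B0 (entry node, so the boundary value {} is joined with the incoming edge(s)): IN[B0] = {} ⊔ OUT[B2] = {a@B2, b@B2, d@B1, e@B1, f@B2}
Applying B0's transfer function to that IN value gives OUT[B0] (row B0 above).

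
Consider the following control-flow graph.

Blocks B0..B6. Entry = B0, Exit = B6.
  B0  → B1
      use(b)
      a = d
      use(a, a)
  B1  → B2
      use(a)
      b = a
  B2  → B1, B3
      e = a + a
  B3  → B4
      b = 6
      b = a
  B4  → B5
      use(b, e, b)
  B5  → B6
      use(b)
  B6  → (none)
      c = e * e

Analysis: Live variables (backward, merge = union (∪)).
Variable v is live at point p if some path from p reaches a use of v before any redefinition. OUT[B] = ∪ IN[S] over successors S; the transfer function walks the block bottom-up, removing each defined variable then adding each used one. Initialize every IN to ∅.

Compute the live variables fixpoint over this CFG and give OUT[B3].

Fixpoint table:
  B0:  IN={b, d}  OUT={a}
  B1:  IN={a}  OUT={a}
  B2:  IN={a}  OUT={a, e}
  B3:  IN={a, e}  OUT={b, e}
  B4:  IN={b, e}  OUT={b, e}
  B5:  IN={b, e}  OUT={e}
  B6:  IN={e}  OUT={}

Merge at B3: OUT[B3] = IN[B4] = {b, e}

Answer: {b, e}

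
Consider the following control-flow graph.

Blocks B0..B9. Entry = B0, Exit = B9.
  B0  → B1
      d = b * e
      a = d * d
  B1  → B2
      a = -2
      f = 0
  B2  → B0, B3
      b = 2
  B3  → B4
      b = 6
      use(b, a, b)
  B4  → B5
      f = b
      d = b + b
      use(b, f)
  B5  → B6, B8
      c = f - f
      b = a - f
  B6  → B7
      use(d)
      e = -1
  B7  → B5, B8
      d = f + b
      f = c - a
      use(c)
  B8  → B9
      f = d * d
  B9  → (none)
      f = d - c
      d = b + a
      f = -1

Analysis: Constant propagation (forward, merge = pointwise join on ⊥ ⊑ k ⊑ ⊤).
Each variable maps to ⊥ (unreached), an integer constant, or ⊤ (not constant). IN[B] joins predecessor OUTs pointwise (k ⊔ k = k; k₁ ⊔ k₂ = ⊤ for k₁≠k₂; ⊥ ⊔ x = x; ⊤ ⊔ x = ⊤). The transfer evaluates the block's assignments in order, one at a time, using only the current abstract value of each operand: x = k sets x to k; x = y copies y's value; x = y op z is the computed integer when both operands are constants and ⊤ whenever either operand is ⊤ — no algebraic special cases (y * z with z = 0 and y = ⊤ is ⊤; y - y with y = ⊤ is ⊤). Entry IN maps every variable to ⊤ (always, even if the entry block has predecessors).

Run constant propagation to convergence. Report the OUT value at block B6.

Answer: {a: -2, b: ⊤, c: ⊤, d: ⊤, e: -1, f: ⊤}

Trace:
Fixpoint table:
  B0:   IN=(all ⊤)   OUT=(all ⊤)
  B1:   IN=(all ⊤)   OUT={a:-2, f:0; rest ⊤}
  B2:   IN={a:-2, f:0; rest ⊤}   OUT={a:-2, b:2, f:0; rest ⊤}
  B3:   IN={a:-2, b:2, f:0; rest ⊤}   OUT={a:-2, b:6, f:0; rest ⊤}
  B4:   IN={a:-2, b:6, f:0; rest ⊤}   OUT={a:-2, b:6, d:12, f:6; rest ⊤}
  B5:   IN={a:-2; rest ⊤}   OUT={a:-2; rest ⊤}
  B6:   IN={a:-2; rest ⊤}   OUT={a:-2, e:-1; rest ⊤}
  B7:   IN={a:-2, e:-1; rest ⊤}   OUT={a:-2, e:-1; rest ⊤}
  B8:   IN={a:-2; rest ⊤}   OUT={a:-2; rest ⊤}
  B9:   IN={a:-2; rest ⊤}   OUT={a:-2, f:-1; rest ⊤}

Merge at B6: IN[B6] = OUT[B5] = {a: -2, b: ⊤, c: ⊤, d: ⊤, e: ⊤, f: ⊤}
Applying B6's transfer function to that IN value gives OUT[B6] (row B6 above).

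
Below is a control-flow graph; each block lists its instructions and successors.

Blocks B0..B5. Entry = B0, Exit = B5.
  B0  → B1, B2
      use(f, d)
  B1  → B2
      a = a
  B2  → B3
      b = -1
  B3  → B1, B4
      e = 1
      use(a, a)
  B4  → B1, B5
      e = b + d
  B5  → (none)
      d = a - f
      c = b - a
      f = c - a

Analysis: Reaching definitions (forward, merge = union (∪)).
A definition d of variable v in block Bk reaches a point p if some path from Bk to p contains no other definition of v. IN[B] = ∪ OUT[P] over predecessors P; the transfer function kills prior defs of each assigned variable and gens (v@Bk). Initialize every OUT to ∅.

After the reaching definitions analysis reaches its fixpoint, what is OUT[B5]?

Per-block solution:
  B0: | IN={} | OUT={}
  B1: | IN={a@B1, b@B2, e@B3, e@B4} | OUT={a@B1, b@B2, e@B3, e@B4}
  B2: | IN={a@B1, b@B2, e@B3, e@B4} | OUT={a@B1, b@B2, e@B3, e@B4}
  B3: | IN={a@B1, b@B2, e@B3, e@B4} | OUT={a@B1, b@B2, e@B3}
  B4: | IN={a@B1, b@B2, e@B3} | OUT={a@B1, b@B2, e@B4}
  B5: | IN={a@B1, b@B2, e@B4} | OUT={a@B1, b@B2, c@B5, d@B5, e@B4, f@B5}

Merge at B5: IN[B5] = OUT[B4] = {a@B1, b@B2, e@B4}
Applying B5's transfer function to that IN value gives OUT[B5] (row B5 above).

Answer: {a@B1, b@B2, c@B5, d@B5, e@B4, f@B5}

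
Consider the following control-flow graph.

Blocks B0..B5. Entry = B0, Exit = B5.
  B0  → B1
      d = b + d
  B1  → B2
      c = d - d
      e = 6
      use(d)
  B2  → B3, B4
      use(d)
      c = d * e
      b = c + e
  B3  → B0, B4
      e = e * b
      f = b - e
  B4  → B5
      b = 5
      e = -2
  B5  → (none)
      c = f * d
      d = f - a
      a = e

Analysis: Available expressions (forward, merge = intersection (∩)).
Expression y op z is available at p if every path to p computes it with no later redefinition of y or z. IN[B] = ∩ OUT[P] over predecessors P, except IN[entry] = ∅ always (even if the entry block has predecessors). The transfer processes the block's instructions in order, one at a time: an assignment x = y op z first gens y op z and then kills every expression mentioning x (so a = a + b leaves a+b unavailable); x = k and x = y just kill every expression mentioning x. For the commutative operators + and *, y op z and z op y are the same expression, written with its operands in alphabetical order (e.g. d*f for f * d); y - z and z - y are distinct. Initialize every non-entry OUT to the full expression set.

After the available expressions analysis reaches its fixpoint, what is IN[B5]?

Answer: {d-d}

Trace:
Converged values:
  B0:   IN={}   OUT={}
  B1:   IN={}   OUT={d-d}
  B2:   IN={d-d}   OUT={c+e, d*e, d-d}
  B3:   IN={c+e, d*e, d-d}   OUT={b-e, d-d}
  B4:   IN={d-d}   OUT={d-d}
  B5:   IN={d-d}   OUT={}

Merge at B5: IN[B5] = OUT[B4] = {d-d}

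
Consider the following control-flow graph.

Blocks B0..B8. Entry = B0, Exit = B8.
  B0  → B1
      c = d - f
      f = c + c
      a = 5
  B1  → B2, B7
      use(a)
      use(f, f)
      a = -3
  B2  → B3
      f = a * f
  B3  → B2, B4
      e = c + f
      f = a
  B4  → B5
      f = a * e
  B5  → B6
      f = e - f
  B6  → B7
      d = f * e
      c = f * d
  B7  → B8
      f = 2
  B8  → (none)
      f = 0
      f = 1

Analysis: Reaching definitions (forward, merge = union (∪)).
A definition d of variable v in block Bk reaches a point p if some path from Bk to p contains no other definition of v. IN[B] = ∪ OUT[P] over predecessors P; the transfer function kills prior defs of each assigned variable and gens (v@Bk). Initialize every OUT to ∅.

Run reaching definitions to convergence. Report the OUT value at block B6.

Answer: {a@B1, c@B6, d@B6, e@B3, f@B5}

Derivation:
Converged values:
  B0:   IN={}   OUT={a@B0, c@B0, f@B0}
  B1:   IN={a@B0, c@B0, f@B0}   OUT={a@B1, c@B0, f@B0}
  B2:   IN={a@B1, c@B0, e@B3, f@B0, f@B3}   OUT={a@B1, c@B0, e@B3, f@B2}
  B3:   IN={a@B1, c@B0, e@B3, f@B2}   OUT={a@B1, c@B0, e@B3, f@B3}
  B4:   IN={a@B1, c@B0, e@B3, f@B3}   OUT={a@B1, c@B0, e@B3, f@B4}
  B5:   IN={a@B1, c@B0, e@B3, f@B4}   OUT={a@B1, c@B0, e@B3, f@B5}
  B6:   IN={a@B1, c@B0, e@B3, f@B5}   OUT={a@B1, c@B6, d@B6, e@B3, f@B5}
  B7:   IN={a@B1, c@B0, c@B6, d@B6, e@B3, f@B0, f@B5}   OUT={a@B1, c@B0, c@B6, d@B6, e@B3, f@B7}
  B8:   IN={a@B1, c@B0, c@B6, d@B6, e@B3, f@B7}   OUT={a@B1, c@B0, c@B6, d@B6, e@B3, f@B8}

Merge at B6: IN[B6] = OUT[B5] = {a@B1, c@B0, e@B3, f@B5}
Applying B6's transfer function to that IN value gives OUT[B6] (row B6 above).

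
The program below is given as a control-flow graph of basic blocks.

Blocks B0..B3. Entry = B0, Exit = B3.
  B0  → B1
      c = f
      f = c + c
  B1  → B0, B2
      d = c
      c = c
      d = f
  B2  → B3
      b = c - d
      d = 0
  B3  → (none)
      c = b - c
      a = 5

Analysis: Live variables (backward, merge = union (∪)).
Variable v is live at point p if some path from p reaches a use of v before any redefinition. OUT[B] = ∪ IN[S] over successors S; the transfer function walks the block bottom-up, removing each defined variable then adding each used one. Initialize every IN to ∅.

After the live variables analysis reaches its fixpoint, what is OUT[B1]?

Fixpoint table:
  B0:  IN={f}  OUT={c, f}
  B1:  IN={c, f}  OUT={c, d, f}
  B2:  IN={c, d}  OUT={b, c}
  B3:  IN={b, c}  OUT={}

Merge at B1: OUT[B1] = IN[B0] ⊔ IN[B2] = {c, d, f}

Answer: {c, d, f}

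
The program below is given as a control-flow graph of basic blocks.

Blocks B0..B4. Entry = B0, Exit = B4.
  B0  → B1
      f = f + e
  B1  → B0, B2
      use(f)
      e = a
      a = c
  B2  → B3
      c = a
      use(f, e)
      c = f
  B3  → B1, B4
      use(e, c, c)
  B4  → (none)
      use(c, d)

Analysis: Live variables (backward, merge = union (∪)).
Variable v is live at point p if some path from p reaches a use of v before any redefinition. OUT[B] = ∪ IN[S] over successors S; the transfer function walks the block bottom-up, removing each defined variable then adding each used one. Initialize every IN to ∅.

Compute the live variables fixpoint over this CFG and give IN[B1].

Answer: {a, c, d, f}

Working:
Per-block solution:
  B0: | IN={a, c, d, e, f} | OUT={a, c, d, f}
  B1: | IN={a, c, d, f} | OUT={a, c, d, e, f}
  B2: | IN={a, d, e, f} | OUT={a, c, d, e, f}
  B3: | IN={a, c, d, e, f} | OUT={a, c, d, f}
  B4: | IN={c, d} | OUT={}

Merge at B1: OUT[B1] = IN[B0] ⊔ IN[B2] = {a, c, d, e, f}
Applying B1's transfer function to that OUT value gives IN[B1] (row B1 above).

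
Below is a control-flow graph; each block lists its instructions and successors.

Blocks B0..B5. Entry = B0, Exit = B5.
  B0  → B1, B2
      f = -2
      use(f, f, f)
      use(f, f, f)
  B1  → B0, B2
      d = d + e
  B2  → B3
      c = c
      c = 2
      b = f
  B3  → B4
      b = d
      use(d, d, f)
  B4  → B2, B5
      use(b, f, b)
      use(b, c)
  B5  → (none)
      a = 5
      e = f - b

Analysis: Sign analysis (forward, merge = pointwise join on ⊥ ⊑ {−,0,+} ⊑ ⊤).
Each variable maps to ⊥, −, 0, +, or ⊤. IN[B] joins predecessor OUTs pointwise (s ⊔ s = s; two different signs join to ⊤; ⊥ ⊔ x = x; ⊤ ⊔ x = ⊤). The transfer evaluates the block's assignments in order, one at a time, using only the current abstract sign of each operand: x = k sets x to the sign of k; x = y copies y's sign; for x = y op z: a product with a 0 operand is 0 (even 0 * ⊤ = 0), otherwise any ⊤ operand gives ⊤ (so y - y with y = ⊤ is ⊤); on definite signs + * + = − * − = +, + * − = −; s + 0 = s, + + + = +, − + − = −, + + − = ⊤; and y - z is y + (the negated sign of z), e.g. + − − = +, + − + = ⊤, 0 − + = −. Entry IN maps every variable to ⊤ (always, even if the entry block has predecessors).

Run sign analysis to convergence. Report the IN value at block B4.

Converged values:
  B0:  IN=(all ⊤)  OUT={f:-; rest ⊤}
  B1:  IN={f:-; rest ⊤}  OUT={f:-; rest ⊤}
  B2:  IN={f:-; rest ⊤}  OUT={b:-, c:+, f:-; rest ⊤}
  B3:  IN={b:-, c:+, f:-; rest ⊤}  OUT={c:+, f:-; rest ⊤}
  B4:  IN={c:+, f:-; rest ⊤}  OUT={c:+, f:-; rest ⊤}
  B5:  IN={c:+, f:-; rest ⊤}  OUT={a:+, c:+, f:-; rest ⊤}

Merge at B4: IN[B4] = OUT[B3] = {a: ⊤, b: ⊤, c: +, d: ⊤, e: ⊤, f: -}

Answer: {a: ⊤, b: ⊤, c: +, d: ⊤, e: ⊤, f: -}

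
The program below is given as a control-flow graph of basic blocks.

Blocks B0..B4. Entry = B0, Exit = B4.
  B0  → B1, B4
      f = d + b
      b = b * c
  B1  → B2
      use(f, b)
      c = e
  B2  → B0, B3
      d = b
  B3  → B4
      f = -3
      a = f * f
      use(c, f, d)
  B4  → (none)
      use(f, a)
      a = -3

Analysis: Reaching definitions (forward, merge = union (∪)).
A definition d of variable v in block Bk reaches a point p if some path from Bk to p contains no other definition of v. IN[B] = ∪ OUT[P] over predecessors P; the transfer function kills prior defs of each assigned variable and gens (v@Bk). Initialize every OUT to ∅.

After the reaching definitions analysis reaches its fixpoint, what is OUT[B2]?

Answer: {b@B0, c@B1, d@B2, f@B0}

Trace:
Fixpoint table:
  B0: | IN={b@B0, c@B1, d@B2, f@B0} | OUT={b@B0, c@B1, d@B2, f@B0}
  B1: | IN={b@B0, c@B1, d@B2, f@B0} | OUT={b@B0, c@B1, d@B2, f@B0}
  B2: | IN={b@B0, c@B1, d@B2, f@B0} | OUT={b@B0, c@B1, d@B2, f@B0}
  B3: | IN={b@B0, c@B1, d@B2, f@B0} | OUT={a@B3, b@B0, c@B1, d@B2, f@B3}
  B4: | IN={a@B3, b@B0, c@B1, d@B2, f@B0, f@B3} | OUT={a@B4, b@B0, c@B1, d@B2, f@B0, f@B3}

Merge at B2: IN[B2] = OUT[B1] = {b@B0, c@B1, d@B2, f@B0}
Applying B2's transfer function to that IN value gives OUT[B2] (row B2 above).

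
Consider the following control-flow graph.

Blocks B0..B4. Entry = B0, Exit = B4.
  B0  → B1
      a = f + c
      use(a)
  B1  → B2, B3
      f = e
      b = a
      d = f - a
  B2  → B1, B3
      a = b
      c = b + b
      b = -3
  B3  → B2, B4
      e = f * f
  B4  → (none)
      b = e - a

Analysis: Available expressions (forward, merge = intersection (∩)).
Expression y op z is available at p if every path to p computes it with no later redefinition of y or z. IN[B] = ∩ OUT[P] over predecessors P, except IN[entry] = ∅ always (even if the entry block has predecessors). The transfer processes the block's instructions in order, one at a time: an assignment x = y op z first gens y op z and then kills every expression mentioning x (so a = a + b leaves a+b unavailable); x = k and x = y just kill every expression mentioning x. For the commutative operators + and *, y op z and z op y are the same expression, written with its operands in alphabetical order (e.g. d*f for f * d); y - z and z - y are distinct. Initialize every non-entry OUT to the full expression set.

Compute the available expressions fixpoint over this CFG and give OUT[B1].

Answer: {f-a}

Trace:
Converged values:
  B0: | IN={} | OUT={c+f}
  B1: | IN={} | OUT={f-a}
  B2: | IN={} | OUT={}
  B3: | IN={} | OUT={f*f}
  B4: | IN={f*f} | OUT={e-a, f*f}

Merge at B1: IN[B1] = OUT[B0] ∩ OUT[B2] = {}
Applying B1's transfer function to that IN value gives OUT[B1] (row B1 above).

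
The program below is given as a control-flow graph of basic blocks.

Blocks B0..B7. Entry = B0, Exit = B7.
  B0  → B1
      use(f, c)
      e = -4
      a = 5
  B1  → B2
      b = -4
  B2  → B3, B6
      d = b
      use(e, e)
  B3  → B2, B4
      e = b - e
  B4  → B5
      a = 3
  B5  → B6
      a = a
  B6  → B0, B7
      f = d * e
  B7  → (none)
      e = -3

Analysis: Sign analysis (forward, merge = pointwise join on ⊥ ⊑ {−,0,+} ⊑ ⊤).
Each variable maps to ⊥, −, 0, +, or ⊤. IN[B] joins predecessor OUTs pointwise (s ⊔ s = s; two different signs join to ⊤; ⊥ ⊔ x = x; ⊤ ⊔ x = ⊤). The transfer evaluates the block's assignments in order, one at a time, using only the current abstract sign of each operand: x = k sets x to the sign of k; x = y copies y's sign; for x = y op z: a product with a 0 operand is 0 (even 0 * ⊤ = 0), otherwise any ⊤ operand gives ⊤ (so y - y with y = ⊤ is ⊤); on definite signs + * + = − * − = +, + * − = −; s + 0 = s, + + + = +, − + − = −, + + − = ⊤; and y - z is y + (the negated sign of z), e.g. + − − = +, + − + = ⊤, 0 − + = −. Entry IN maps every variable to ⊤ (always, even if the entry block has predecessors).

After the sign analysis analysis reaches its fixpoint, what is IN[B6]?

Fixpoint table:
  B0: | IN=(all ⊤) | OUT={a:+, e:-; rest ⊤}
  B1: | IN={a:+, e:-; rest ⊤} | OUT={a:+, b:-, e:-; rest ⊤}
  B2: | IN={a:+, b:-; rest ⊤} | OUT={a:+, b:-, d:-; rest ⊤}
  B3: | IN={a:+, b:-, d:-; rest ⊤} | OUT={a:+, b:-, d:-; rest ⊤}
  B4: | IN={a:+, b:-, d:-; rest ⊤} | OUT={a:+, b:-, d:-; rest ⊤}
  B5: | IN={a:+, b:-, d:-; rest ⊤} | OUT={a:+, b:-, d:-; rest ⊤}
  B6: | IN={a:+, b:-, d:-; rest ⊤} | OUT={a:+, b:-, d:-; rest ⊤}
  B7: | IN={a:+, b:-, d:-; rest ⊤} | OUT={a:+, b:-, d:-, e:-; rest ⊤}

Merge at B6: IN[B6] = OUT[B2] ⊔ OUT[B5] = {a: +, b: -, c: ⊤, d: -, e: ⊤, f: ⊤}

Answer: {a: +, b: -, c: ⊤, d: -, e: ⊤, f: ⊤}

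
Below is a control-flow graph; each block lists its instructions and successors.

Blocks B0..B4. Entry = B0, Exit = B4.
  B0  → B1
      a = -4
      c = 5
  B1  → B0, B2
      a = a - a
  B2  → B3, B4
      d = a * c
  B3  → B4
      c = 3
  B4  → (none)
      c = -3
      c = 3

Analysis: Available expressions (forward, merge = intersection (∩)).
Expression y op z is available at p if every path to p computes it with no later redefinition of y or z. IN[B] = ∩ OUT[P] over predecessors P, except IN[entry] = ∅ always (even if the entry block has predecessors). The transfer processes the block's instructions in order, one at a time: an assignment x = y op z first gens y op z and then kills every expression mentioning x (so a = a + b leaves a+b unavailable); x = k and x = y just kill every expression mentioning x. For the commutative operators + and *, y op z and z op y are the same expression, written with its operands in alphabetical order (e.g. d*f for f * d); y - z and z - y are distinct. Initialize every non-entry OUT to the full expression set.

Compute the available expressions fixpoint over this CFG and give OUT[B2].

Answer: {a*c}

Trace:
Converged values:
  B0:  IN={}  OUT={}
  B1:  IN={}  OUT={}
  B2:  IN={}  OUT={a*c}
  B3:  IN={a*c}  OUT={}
  B4:  IN={}  OUT={}

Merge at B2: IN[B2] = OUT[B1] = {}
Applying B2's transfer function to that IN value gives OUT[B2] (row B2 above).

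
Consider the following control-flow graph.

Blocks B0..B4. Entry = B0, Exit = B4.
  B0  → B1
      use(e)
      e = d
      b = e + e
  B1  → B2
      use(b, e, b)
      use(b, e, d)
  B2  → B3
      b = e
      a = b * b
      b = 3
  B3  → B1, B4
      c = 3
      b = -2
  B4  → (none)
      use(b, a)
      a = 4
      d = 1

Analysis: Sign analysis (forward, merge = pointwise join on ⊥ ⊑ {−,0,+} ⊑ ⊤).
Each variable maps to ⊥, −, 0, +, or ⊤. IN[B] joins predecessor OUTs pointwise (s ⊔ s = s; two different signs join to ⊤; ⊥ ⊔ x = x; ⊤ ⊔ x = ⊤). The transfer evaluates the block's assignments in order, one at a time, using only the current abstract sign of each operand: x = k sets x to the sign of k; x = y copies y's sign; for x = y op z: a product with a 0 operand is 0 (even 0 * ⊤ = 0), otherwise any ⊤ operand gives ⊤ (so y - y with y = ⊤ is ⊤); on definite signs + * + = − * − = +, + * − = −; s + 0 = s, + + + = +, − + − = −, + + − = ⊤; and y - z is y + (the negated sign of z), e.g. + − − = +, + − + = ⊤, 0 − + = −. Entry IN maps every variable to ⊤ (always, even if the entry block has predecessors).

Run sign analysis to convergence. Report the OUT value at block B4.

Answer: {a: +, b: -, c: +, d: +, e: ⊤, f: ⊤}

Derivation:
Per-block solution:
  B0: | IN=(all ⊤) | OUT=(all ⊤)
  B1: | IN=(all ⊤) | OUT=(all ⊤)
  B2: | IN=(all ⊤) | OUT={b:+; rest ⊤}
  B3: | IN={b:+; rest ⊤} | OUT={b:-, c:+; rest ⊤}
  B4: | IN={b:-, c:+; rest ⊤} | OUT={a:+, b:-, c:+, d:+; rest ⊤}

Merge at B4: IN[B4] = OUT[B3] = {a: ⊤, b: -, c: +, d: ⊤, e: ⊤, f: ⊤}
Applying B4's transfer function to that IN value gives OUT[B4] (row B4 above).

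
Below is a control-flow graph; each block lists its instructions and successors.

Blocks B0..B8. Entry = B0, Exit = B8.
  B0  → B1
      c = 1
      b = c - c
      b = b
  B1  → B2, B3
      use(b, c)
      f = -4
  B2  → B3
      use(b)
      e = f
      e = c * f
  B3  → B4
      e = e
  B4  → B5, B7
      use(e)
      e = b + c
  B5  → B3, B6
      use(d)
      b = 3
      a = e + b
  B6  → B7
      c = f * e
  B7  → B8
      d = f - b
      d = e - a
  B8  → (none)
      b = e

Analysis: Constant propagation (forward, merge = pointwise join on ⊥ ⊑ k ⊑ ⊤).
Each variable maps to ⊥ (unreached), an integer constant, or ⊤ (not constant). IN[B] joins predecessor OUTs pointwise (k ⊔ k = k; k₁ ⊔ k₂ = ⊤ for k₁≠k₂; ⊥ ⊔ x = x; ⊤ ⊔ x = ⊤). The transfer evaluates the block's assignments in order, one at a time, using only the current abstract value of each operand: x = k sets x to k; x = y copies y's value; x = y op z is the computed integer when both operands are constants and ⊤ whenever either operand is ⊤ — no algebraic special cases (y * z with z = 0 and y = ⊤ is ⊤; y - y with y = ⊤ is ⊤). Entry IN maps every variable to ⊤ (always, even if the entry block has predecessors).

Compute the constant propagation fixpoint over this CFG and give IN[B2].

Per-block solution:
  B0:   IN=(all ⊤)   OUT={b:0, c:1; rest ⊤}
  B1:   IN={b:0, c:1; rest ⊤}   OUT={b:0, c:1, f:-4; rest ⊤}
  B2:   IN={b:0, c:1, f:-4; rest ⊤}   OUT={b:0, c:1, e:-4, f:-4; rest ⊤}
  B3:   IN={c:1, f:-4; rest ⊤}   OUT={c:1, f:-4; rest ⊤}
  B4:   IN={c:1, f:-4; rest ⊤}   OUT={c:1, f:-4; rest ⊤}
  B5:   IN={c:1, f:-4; rest ⊤}   OUT={b:3, c:1, f:-4; rest ⊤}
  B6:   IN={b:3, c:1, f:-4; rest ⊤}   OUT={b:3, f:-4; rest ⊤}
  B7:   IN={f:-4; rest ⊤}   OUT={f:-4; rest ⊤}
  B8:   IN={f:-4; rest ⊤}   OUT={f:-4; rest ⊤}

Merge at B2: IN[B2] = OUT[B1] = {a: ⊤, b: 0, c: 1, d: ⊤, e: ⊤, f: -4}

Answer: {a: ⊤, b: 0, c: 1, d: ⊤, e: ⊤, f: -4}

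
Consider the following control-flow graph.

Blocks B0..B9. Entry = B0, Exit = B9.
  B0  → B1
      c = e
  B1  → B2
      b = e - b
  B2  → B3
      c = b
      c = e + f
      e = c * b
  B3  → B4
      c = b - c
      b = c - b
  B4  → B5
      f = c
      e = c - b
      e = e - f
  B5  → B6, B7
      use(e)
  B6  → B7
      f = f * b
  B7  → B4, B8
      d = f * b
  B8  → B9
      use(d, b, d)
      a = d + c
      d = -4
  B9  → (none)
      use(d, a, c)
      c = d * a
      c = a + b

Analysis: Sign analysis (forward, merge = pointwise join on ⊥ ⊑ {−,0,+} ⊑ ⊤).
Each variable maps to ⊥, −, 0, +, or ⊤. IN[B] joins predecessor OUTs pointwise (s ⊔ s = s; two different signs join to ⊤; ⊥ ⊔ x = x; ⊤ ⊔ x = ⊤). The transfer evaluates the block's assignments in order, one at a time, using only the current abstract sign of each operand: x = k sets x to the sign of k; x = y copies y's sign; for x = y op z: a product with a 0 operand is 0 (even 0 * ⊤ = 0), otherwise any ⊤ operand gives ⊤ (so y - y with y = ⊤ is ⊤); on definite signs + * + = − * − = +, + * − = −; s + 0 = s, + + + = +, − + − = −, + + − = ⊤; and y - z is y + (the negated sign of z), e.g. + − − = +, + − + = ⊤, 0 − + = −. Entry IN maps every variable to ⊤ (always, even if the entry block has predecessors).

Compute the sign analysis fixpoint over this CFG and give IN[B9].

Answer: {a: ⊤, b: ⊤, c: ⊤, d: -, e: ⊤, f: ⊤}

Working:
Per-block solution:
  B0:  IN=(all ⊤)  OUT=(all ⊤)
  B1:  IN=(all ⊤)  OUT=(all ⊤)
  B2:  IN=(all ⊤)  OUT=(all ⊤)
  B3:  IN=(all ⊤)  OUT=(all ⊤)
  B4:  IN=(all ⊤)  OUT=(all ⊤)
  B5:  IN=(all ⊤)  OUT=(all ⊤)
  B6:  IN=(all ⊤)  OUT=(all ⊤)
  B7:  IN=(all ⊤)  OUT=(all ⊤)
  B8:  IN=(all ⊤)  OUT={d:-; rest ⊤}
  B9:  IN={d:-; rest ⊤}  OUT={d:-; rest ⊤}

Merge at B9: IN[B9] = OUT[B8] = {a: ⊤, b: ⊤, c: ⊤, d: -, e: ⊤, f: ⊤}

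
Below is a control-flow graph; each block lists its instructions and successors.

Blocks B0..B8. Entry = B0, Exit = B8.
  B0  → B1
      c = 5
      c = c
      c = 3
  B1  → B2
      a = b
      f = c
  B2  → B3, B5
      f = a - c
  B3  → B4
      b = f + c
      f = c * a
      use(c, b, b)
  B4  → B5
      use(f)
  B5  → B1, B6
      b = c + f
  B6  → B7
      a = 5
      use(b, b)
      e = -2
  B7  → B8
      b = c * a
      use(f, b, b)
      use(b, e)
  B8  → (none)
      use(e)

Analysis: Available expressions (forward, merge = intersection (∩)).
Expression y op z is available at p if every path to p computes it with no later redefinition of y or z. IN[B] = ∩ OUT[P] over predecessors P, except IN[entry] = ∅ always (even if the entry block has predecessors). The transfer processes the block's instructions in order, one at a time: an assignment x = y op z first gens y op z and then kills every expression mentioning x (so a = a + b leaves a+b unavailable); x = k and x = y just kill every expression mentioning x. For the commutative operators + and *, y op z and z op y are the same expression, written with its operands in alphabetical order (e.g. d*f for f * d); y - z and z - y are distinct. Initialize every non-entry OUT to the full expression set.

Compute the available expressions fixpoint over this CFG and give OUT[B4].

Per-block solution:
  B0:  IN={}  OUT={}
  B1:  IN={}  OUT={}
  B2:  IN={}  OUT={a-c}
  B3:  IN={a-c}  OUT={a*c, a-c}
  B4:  IN={a*c, a-c}  OUT={a*c, a-c}
  B5:  IN={a-c}  OUT={a-c, c+f}
  B6:  IN={a-c, c+f}  OUT={c+f}
  B7:  IN={c+f}  OUT={a*c, c+f}
  B8:  IN={a*c, c+f}  OUT={a*c, c+f}

Merge at B4: IN[B4] = OUT[B3] = {a*c, a-c}
Applying B4's transfer function to that IN value gives OUT[B4] (row B4 above).

Answer: {a*c, a-c}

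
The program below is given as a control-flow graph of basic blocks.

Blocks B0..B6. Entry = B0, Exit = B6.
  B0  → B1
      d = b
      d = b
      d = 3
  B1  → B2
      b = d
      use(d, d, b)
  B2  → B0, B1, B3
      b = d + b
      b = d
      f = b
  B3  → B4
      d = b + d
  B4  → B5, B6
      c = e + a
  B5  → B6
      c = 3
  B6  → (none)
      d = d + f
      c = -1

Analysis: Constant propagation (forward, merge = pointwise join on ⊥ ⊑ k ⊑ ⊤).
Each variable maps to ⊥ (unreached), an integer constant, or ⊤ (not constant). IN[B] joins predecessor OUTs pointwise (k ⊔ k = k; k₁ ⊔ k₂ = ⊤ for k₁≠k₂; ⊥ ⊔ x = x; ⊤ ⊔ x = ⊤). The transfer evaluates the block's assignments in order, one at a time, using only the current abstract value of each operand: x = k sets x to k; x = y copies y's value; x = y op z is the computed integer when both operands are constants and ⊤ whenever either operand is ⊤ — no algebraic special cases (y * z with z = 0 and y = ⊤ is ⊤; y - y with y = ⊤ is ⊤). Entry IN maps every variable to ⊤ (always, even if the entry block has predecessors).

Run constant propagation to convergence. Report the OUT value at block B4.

Answer: {a: ⊤, b: 3, c: ⊤, d: 6, e: ⊤, f: 3}

Working:
Fixpoint table:
  B0:  IN=(all ⊤)  OUT={d:3; rest ⊤}
  B1:  IN={d:3; rest ⊤}  OUT={b:3, d:3; rest ⊤}
  B2:  IN={b:3, d:3; rest ⊤}  OUT={b:3, d:3, f:3; rest ⊤}
  B3:  IN={b:3, d:3, f:3; rest ⊤}  OUT={b:3, d:6, f:3; rest ⊤}
  B4:  IN={b:3, d:6, f:3; rest ⊤}  OUT={b:3, d:6, f:3; rest ⊤}
  B5:  IN={b:3, d:6, f:3; rest ⊤}  OUT={b:3, c:3, d:6, f:3; rest ⊤}
  B6:  IN={b:3, d:6, f:3; rest ⊤}  OUT={b:3, c:-1, d:9, f:3; rest ⊤}

Merge at B4: IN[B4] = OUT[B3] = {a: ⊤, b: 3, c: ⊤, d: 6, e: ⊤, f: 3}
Applying B4's transfer function to that IN value gives OUT[B4] (row B4 above).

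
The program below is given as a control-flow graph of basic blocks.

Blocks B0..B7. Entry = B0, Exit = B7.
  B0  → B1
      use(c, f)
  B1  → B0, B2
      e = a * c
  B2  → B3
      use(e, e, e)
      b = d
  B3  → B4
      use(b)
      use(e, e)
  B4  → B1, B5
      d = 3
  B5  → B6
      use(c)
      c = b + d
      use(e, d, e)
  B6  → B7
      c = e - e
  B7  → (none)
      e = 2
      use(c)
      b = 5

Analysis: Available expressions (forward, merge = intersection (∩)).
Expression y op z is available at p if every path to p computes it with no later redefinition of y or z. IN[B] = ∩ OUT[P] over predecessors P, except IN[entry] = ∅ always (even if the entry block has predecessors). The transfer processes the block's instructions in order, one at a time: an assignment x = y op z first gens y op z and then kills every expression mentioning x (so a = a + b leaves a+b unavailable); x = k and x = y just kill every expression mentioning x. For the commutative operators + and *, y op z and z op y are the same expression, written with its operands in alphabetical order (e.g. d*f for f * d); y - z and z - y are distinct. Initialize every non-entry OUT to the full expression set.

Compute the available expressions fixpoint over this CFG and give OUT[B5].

Answer: {b+d}

Trace:
Converged values:
  B0: | IN={} | OUT={}
  B1: | IN={} | OUT={a*c}
  B2: | IN={a*c} | OUT={a*c}
  B3: | IN={a*c} | OUT={a*c}
  B4: | IN={a*c} | OUT={a*c}
  B5: | IN={a*c} | OUT={b+d}
  B6: | IN={b+d} | OUT={b+d, e-e}
  B7: | IN={b+d, e-e} | OUT={}

Merge at B5: IN[B5] = OUT[B4] = {a*c}
Applying B5's transfer function to that IN value gives OUT[B5] (row B5 above).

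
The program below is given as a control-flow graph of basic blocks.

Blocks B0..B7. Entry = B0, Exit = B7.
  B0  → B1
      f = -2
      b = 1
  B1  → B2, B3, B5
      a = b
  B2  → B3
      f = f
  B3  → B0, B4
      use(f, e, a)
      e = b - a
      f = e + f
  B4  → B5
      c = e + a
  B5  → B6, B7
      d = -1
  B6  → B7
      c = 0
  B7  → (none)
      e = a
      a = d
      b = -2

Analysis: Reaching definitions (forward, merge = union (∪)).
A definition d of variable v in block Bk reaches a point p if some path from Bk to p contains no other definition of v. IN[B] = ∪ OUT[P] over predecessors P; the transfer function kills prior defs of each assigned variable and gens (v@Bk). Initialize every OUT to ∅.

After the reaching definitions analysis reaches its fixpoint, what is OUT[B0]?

Per-block solution:
  B0:   IN={a@B1, b@B0, e@B3, f@B3}   OUT={a@B1, b@B0, e@B3, f@B0}
  B1:   IN={a@B1, b@B0, e@B3, f@B0}   OUT={a@B1, b@B0, e@B3, f@B0}
  B2:   IN={a@B1, b@B0, e@B3, f@B0}   OUT={a@B1, b@B0, e@B3, f@B2}
  B3:   IN={a@B1, b@B0, e@B3, f@B0, f@B2}   OUT={a@B1, b@B0, e@B3, f@B3}
  B4:   IN={a@B1, b@B0, e@B3, f@B3}   OUT={a@B1, b@B0, c@B4, e@B3, f@B3}
  B5:   IN={a@B1, b@B0, c@B4, e@B3, f@B0, f@B3}   OUT={a@B1, b@B0, c@B4, d@B5, e@B3, f@B0, f@B3}
  B6:   IN={a@B1, b@B0, c@B4, d@B5, e@B3, f@B0, f@B3}   OUT={a@B1, b@B0, c@B6, d@B5, e@B3, f@B0, f@B3}
  B7:   IN={a@B1, b@B0, c@B4, c@B6, d@B5, e@B3, f@B0, f@B3}   OUT={a@B7, b@B7, c@B4, c@B6, d@B5, e@B7, f@B0, f@B3}

Merge at B0 (entry node, so the boundary value {} is joined with the incoming edge(s)): IN[B0] = {} ⊔ OUT[B3] = {a@B1, b@B0, e@B3, f@B3}
Applying B0's transfer function to that IN value gives OUT[B0] (row B0 above).

Answer: {a@B1, b@B0, e@B3, f@B0}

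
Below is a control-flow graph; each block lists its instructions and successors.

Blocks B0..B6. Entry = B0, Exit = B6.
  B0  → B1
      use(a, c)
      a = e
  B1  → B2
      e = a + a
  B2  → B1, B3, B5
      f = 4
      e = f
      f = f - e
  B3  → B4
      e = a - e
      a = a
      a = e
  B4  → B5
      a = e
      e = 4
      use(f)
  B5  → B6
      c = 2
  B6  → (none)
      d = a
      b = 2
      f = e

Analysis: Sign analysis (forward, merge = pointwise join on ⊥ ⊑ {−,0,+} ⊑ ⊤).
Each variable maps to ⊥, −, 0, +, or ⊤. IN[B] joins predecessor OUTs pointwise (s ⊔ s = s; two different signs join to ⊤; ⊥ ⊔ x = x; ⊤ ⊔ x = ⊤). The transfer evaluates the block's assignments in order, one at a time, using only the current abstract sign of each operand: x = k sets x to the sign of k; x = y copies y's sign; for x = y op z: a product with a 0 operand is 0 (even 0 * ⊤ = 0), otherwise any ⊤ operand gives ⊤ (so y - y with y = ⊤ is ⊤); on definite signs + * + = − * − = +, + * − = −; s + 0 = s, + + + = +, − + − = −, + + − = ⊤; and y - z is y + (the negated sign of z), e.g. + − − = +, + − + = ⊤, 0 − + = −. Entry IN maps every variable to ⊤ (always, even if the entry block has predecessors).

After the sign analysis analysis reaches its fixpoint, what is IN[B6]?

Per-block solution:
  B0:  IN=(all ⊤)  OUT=(all ⊤)
  B1:  IN=(all ⊤)  OUT=(all ⊤)
  B2:  IN=(all ⊤)  OUT={e:+; rest ⊤}
  B3:  IN={e:+; rest ⊤}  OUT=(all ⊤)
  B4:  IN=(all ⊤)  OUT={e:+; rest ⊤}
  B5:  IN={e:+; rest ⊤}  OUT={c:+, e:+; rest ⊤}
  B6:  IN={c:+, e:+; rest ⊤}  OUT={b:+, c:+, e:+, f:+; rest ⊤}

Merge at B6: IN[B6] = OUT[B5] = {a: ⊤, b: ⊤, c: +, d: ⊤, e: +, f: ⊤}

Answer: {a: ⊤, b: ⊤, c: +, d: ⊤, e: +, f: ⊤}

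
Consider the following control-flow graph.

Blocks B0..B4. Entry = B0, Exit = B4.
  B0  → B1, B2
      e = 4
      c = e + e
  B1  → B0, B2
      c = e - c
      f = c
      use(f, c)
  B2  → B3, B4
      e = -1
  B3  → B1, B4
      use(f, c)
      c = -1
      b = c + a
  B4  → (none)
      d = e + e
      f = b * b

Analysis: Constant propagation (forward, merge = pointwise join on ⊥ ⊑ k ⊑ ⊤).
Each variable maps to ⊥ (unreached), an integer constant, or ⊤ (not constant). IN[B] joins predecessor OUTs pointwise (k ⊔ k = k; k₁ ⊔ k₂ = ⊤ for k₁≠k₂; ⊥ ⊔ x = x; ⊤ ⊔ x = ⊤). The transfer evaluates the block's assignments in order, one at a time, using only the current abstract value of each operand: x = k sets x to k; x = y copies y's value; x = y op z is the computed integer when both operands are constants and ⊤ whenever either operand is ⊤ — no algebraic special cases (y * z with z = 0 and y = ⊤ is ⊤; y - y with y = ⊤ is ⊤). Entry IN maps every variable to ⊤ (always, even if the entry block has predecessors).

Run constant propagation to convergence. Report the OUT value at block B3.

Per-block solution:
  B0: | IN=(all ⊤) | OUT={c:8, e:4; rest ⊤}
  B1: | IN=(all ⊤) | OUT=(all ⊤)
  B2: | IN=(all ⊤) | OUT={e:-1; rest ⊤}
  B3: | IN={e:-1; rest ⊤} | OUT={c:-1, e:-1; rest ⊤}
  B4: | IN={e:-1; rest ⊤} | OUT={d:-2, e:-1; rest ⊤}

Merge at B3: IN[B3] = OUT[B2] = {a: ⊤, b: ⊤, c: ⊤, d: ⊤, e: -1, f: ⊤}
Applying B3's transfer function to that IN value gives OUT[B3] (row B3 above).

Answer: {a: ⊤, b: ⊤, c: -1, d: ⊤, e: -1, f: ⊤}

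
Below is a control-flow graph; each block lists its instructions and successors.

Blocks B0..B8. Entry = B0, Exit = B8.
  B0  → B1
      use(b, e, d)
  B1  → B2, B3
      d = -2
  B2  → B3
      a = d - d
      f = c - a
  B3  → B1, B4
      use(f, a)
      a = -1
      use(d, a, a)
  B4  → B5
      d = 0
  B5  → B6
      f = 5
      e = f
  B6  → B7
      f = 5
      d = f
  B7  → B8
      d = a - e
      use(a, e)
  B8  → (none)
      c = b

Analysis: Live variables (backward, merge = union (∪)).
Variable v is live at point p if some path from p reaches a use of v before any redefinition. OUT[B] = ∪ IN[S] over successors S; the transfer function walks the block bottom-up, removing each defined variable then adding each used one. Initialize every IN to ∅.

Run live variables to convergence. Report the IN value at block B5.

Per-block solution:
  B0:  IN={a, b, c, d, e, f}  OUT={a, b, c, f}
  B1:  IN={a, b, c, f}  OUT={a, b, c, d, f}
  B2:  IN={b, c, d}  OUT={a, b, c, d, f}
  B3:  IN={a, b, c, d, f}  OUT={a, b, c, f}
  B4:  IN={a, b}  OUT={a, b}
  B5:  IN={a, b}  OUT={a, b, e}
  B6:  IN={a, b, e}  OUT={a, b, e}
  B7:  IN={a, b, e}  OUT={b}
  B8:  IN={b}  OUT={}

Merge at B5: OUT[B5] = IN[B6] = {a, b, e}
Applying B5's transfer function to that OUT value gives IN[B5] (row B5 above).

Answer: {a, b}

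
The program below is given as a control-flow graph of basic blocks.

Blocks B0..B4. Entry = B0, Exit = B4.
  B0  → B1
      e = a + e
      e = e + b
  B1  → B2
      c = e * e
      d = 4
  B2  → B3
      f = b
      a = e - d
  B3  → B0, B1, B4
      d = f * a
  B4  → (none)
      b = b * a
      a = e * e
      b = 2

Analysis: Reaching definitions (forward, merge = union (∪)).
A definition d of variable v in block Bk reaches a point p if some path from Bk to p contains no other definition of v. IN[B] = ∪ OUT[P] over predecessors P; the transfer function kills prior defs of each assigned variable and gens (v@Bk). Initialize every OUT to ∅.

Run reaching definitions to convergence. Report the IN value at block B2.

Answer: {a@B2, c@B1, d@B1, e@B0, f@B2}

Trace:
Converged values:
  B0:   IN={a@B2, c@B1, d@B3, e@B0, f@B2}   OUT={a@B2, c@B1, d@B3, e@B0, f@B2}
  B1:   IN={a@B2, c@B1, d@B3, e@B0, f@B2}   OUT={a@B2, c@B1, d@B1, e@B0, f@B2}
  B2:   IN={a@B2, c@B1, d@B1, e@B0, f@B2}   OUT={a@B2, c@B1, d@B1, e@B0, f@B2}
  B3:   IN={a@B2, c@B1, d@B1, e@B0, f@B2}   OUT={a@B2, c@B1, d@B3, e@B0, f@B2}
  B4:   IN={a@B2, c@B1, d@B3, e@B0, f@B2}   OUT={a@B4, b@B4, c@B1, d@B3, e@B0, f@B2}

Merge at B2: IN[B2] = OUT[B1] = {a@B2, c@B1, d@B1, e@B0, f@B2}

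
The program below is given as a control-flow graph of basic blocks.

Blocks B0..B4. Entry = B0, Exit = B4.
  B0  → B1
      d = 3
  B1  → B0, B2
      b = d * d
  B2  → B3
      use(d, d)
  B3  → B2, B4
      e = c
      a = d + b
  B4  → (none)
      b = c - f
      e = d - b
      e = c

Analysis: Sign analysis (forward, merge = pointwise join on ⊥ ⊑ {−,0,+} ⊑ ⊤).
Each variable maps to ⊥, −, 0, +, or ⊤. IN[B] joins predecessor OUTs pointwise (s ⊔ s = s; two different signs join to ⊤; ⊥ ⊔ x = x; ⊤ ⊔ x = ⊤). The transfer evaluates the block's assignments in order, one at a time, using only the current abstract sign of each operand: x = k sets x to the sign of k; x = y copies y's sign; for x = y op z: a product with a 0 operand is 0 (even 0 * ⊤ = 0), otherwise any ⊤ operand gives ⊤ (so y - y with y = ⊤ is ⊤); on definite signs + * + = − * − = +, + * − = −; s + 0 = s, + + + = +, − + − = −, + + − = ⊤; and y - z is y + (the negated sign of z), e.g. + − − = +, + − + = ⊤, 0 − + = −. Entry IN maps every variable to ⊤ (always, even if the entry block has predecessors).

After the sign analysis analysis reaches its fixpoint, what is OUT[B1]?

Converged values:
  B0:   IN=(all ⊤)   OUT={d:+; rest ⊤}
  B1:   IN={d:+; rest ⊤}   OUT={b:+, d:+; rest ⊤}
  B2:   IN={b:+, d:+; rest ⊤}   OUT={b:+, d:+; rest ⊤}
  B3:   IN={b:+, d:+; rest ⊤}   OUT={a:+, b:+, d:+; rest ⊤}
  B4:   IN={a:+, b:+, d:+; rest ⊤}   OUT={a:+, d:+; rest ⊤}

Merge at B1: IN[B1] = OUT[B0] = {a: ⊤, b: ⊤, c: ⊤, d: +, e: ⊤, f: ⊤}
Applying B1's transfer function to that IN value gives OUT[B1] (row B1 above).

Answer: {a: ⊤, b: +, c: ⊤, d: +, e: ⊤, f: ⊤}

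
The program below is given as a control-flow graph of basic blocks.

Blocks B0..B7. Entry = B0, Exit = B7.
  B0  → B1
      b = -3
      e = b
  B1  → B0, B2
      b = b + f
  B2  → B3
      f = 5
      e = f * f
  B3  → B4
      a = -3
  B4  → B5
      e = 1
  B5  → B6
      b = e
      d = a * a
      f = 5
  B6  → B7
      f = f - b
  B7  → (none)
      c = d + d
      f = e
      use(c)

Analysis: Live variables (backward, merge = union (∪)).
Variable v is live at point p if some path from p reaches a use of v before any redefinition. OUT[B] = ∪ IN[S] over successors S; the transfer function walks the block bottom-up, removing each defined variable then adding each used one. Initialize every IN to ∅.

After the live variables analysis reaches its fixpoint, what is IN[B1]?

Per-block solution:
  B0:  IN={f}  OUT={b, f}
  B1:  IN={b, f}  OUT={f}
  B2:  IN={}  OUT={}
  B3:  IN={}  OUT={a}
  B4:  IN={a}  OUT={a, e}
  B5:  IN={a, e}  OUT={b, d, e, f}
  B6:  IN={b, d, e, f}  OUT={d, e}
  B7:  IN={d, e}  OUT={}

Merge at B1: OUT[B1] = IN[B0] ⊔ IN[B2] = {f}
Applying B1's transfer function to that OUT value gives IN[B1] (row B1 above).

Answer: {b, f}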